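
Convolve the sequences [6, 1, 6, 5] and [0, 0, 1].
y[0] = 6×0 = 0; y[1] = 6×0 + 1×0 = 0; y[2] = 6×1 + 1×0 + 6×0 = 6; y[3] = 1×1 + 6×0 + 5×0 = 1; y[4] = 6×1 + 5×0 = 6; y[5] = 5×1 = 5

[0, 0, 6, 1, 6, 5]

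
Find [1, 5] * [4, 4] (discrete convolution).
y[0] = 1×4 = 4; y[1] = 1×4 + 5×4 = 24; y[2] = 5×4 = 20

[4, 24, 20]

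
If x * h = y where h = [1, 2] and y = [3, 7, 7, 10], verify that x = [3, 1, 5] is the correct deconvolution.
Forward-compute [3, 1, 5] * [1, 2]: y[0] = 3×1 = 3; y[1] = 3×2 + 1×1 = 7; y[2] = 1×2 + 5×1 = 7; y[3] = 5×2 = 10 → [3, 7, 7, 10]. Matches given y = [3, 7, 7, 10], so verified.

Verified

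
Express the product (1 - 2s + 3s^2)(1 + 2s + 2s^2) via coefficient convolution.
Ascending coefficients: a = [1, -2, 3], b = [1, 2, 2]. c[0] = 1×1 = 1; c[1] = 1×2 + -2×1 = 0; c[2] = 1×2 + -2×2 + 3×1 = 1; c[3] = -2×2 + 3×2 = 2; c[4] = 3×2 = 6. Result coefficients: [1, 0, 1, 2, 6] → 1 + s^2 + 2s^3 + 6s^4

1 + s^2 + 2s^3 + 6s^4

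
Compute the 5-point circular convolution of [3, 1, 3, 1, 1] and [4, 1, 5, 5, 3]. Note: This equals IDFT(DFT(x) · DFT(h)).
Either evaluate y[k] = Σ_j x[j]·h[(k-j) mod 5] directly, or use IDFT(DFT(x) · DFT(h)). y[0] = 3×4 + 1×3 + 3×5 + 1×5 + 1×1 = 36; y[1] = 3×1 + 1×4 + 3×3 + 1×5 + 1×5 = 26; y[2] = 3×5 + 1×1 + 3×4 + 1×3 + 1×5 = 36; y[3] = 3×5 + 1×5 + 3×1 + 1×4 + 1×3 = 30; y[4] = 3×3 + 1×5 + 3×5 + 1×1 + 1×4 = 34. Result: [36, 26, 36, 30, 34]

[36, 26, 36, 30, 34]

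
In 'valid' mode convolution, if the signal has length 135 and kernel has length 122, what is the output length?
'Valid' mode counts only positions where the kernel fully overlaps the signal: m - n + 1 = 135 - 122 + 1 = 14

14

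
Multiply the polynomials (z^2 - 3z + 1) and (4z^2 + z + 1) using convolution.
Ascending coefficients: a = [1, -3, 1], b = [1, 1, 4]. c[0] = 1×1 = 1; c[1] = 1×1 + -3×1 = -2; c[2] = 1×4 + -3×1 + 1×1 = 2; c[3] = -3×4 + 1×1 = -11; c[4] = 1×4 = 4. Result coefficients: [1, -2, 2, -11, 4] → 4z^4 - 11z^3 + 2z^2 - 2z + 1

4z^4 - 11z^3 + 2z^2 - 2z + 1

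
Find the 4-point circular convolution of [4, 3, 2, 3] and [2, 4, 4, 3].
Use y[k] = Σ_j a[j]·b[(k-j) mod 4]. y[0] = 4×2 + 3×3 + 2×4 + 3×4 = 37; y[1] = 4×4 + 3×2 + 2×3 + 3×4 = 40; y[2] = 4×4 + 3×4 + 2×2 + 3×3 = 41; y[3] = 4×3 + 3×4 + 2×4 + 3×2 = 38. Result: [37, 40, 41, 38]

[37, 40, 41, 38]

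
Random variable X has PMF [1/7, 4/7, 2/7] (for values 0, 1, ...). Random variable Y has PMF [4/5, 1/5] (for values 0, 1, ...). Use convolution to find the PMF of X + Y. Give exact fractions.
P(X+Y=k) = Σ_i P(X=i)·P(Y=k-i) — a convolution of [1/7, 4/7, 2/7] and [4/5, 1/5]. P(X+Y=0) = (1/7)×(4/5) = 4/35; P(X+Y=1) = (1/7)×(1/5) + (4/7)×(4/5) = 1/35 + 16/35 = 17/35; P(X+Y=2) = (4/7)×(1/5) + (2/7)×(4/5) = 4/35 + 8/35 = 12/35; P(X+Y=3) = (2/7)×(1/5) = 2/35. PMF: [4/35, 17/35, 12/35, 2/35] (sums to 1 ✓)

[4/35, 17/35, 12/35, 2/35]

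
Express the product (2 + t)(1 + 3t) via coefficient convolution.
Ascending coefficients: a = [2, 1], b = [1, 3]. c[0] = 2×1 = 2; c[1] = 2×3 + 1×1 = 7; c[2] = 1×3 = 3. Result coefficients: [2, 7, 3] → 2 + 7t + 3t^2

2 + 7t + 3t^2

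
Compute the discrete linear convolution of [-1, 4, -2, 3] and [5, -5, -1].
y[0] = -1×5 = -5; y[1] = -1×-5 + 4×5 = 25; y[2] = -1×-1 + 4×-5 + -2×5 = -29; y[3] = 4×-1 + -2×-5 + 3×5 = 21; y[4] = -2×-1 + 3×-5 = -13; y[5] = 3×-1 = -3

[-5, 25, -29, 21, -13, -3]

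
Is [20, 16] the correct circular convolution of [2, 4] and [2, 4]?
Recompute circular convolution of [2, 4] and [2, 4]: y[0] = 2×2 + 4×4 = 20; y[1] = 2×4 + 4×2 = 16 → [20, 16]. Given [20, 16] matches, so answer: Yes

Yes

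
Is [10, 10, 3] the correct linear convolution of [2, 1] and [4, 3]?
Recompute linear convolution of [2, 1] and [4, 3]: y[0] = 2×4 = 8; y[1] = 2×3 + 1×4 = 10; y[2] = 1×3 = 3 → [8, 10, 3]. Compare to given [10, 10, 3]: they differ at index 0: given 10, correct 8, so answer: No

No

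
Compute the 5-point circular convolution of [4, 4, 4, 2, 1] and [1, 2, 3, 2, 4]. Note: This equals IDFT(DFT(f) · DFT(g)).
Either evaluate y[k] = Σ_j f[j]·g[(k-j) mod 5] directly, or use IDFT(DFT(f) · DFT(g)). y[0] = 4×1 + 4×4 + 4×2 + 2×3 + 1×2 = 36; y[1] = 4×2 + 4×1 + 4×4 + 2×2 + 1×3 = 35; y[2] = 4×3 + 4×2 + 4×1 + 2×4 + 1×2 = 34; y[3] = 4×2 + 4×3 + 4×2 + 2×1 + 1×4 = 34; y[4] = 4×4 + 4×2 + 4×3 + 2×2 + 1×1 = 41. Result: [36, 35, 34, 34, 41]

[36, 35, 34, 34, 41]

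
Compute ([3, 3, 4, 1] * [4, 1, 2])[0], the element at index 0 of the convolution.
Use y[k] = Σ_i a[i]·b[k-i] at k=0. y[0] = 3×4 = 12

12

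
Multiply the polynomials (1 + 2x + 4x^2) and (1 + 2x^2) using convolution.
Ascending coefficients: a = [1, 2, 4], b = [1, 0, 2]. c[0] = 1×1 = 1; c[1] = 1×0 + 2×1 = 2; c[2] = 1×2 + 2×0 + 4×1 = 6; c[3] = 2×2 + 4×0 = 4; c[4] = 4×2 = 8. Result coefficients: [1, 2, 6, 4, 8] → 1 + 2x + 6x^2 + 4x^3 + 8x^4

1 + 2x + 6x^2 + 4x^3 + 8x^4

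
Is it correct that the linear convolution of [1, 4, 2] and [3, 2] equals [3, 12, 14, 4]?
Recompute linear convolution of [1, 4, 2] and [3, 2]: y[0] = 1×3 = 3; y[1] = 1×2 + 4×3 = 14; y[2] = 4×2 + 2×3 = 14; y[3] = 2×2 = 4 → [3, 14, 14, 4]. Compare to given [3, 12, 14, 4]: they differ at index 1: given 12, correct 14, so answer: No

No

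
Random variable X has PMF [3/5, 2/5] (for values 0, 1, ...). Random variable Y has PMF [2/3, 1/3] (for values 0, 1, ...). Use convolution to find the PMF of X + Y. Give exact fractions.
P(X+Y=k) = Σ_i P(X=i)·P(Y=k-i) — a convolution of [3/5, 2/5] and [2/3, 1/3]. P(X+Y=0) = (3/5)×(2/3) = 2/5; P(X+Y=1) = (3/5)×(1/3) + (2/5)×(2/3) = 1/5 + 4/15 = 7/15; P(X+Y=2) = (2/5)×(1/3) = 2/15. PMF: [2/5, 7/15, 2/15] (sums to 1 ✓)

[2/5, 7/15, 2/15]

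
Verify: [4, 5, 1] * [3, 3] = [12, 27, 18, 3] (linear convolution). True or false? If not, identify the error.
Recompute linear convolution of [4, 5, 1] and [3, 3]: y[0] = 4×3 = 12; y[1] = 4×3 + 5×3 = 27; y[2] = 5×3 + 1×3 = 18; y[3] = 1×3 = 3 → [12, 27, 18, 3]. Given [12, 27, 18, 3] matches, so answer: Yes

Yes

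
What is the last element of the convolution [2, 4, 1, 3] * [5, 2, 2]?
Use y[k] = Σ_i a[i]·b[k-i] at k=5. y[5] = 3×2 = 6

6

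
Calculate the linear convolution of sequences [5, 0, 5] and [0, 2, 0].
y[0] = 5×0 = 0; y[1] = 5×2 + 0×0 = 10; y[2] = 5×0 + 0×2 + 5×0 = 0; y[3] = 0×0 + 5×2 = 10; y[4] = 5×0 = 0

[0, 10, 0, 10, 0]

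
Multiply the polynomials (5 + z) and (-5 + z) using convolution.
Ascending coefficients: a = [5, 1], b = [-5, 1]. c[0] = 5×-5 = -25; c[1] = 5×1 + 1×-5 = 0; c[2] = 1×1 = 1. Result coefficients: [-25, 0, 1] → -25 + z^2

-25 + z^2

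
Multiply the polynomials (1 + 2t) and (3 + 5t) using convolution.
Ascending coefficients: a = [1, 2], b = [3, 5]. c[0] = 1×3 = 3; c[1] = 1×5 + 2×3 = 11; c[2] = 2×5 = 10. Result coefficients: [3, 11, 10] → 3 + 11t + 10t^2

3 + 11t + 10t^2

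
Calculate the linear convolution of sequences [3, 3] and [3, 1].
y[0] = 3×3 = 9; y[1] = 3×1 + 3×3 = 12; y[2] = 3×1 = 3

[9, 12, 3]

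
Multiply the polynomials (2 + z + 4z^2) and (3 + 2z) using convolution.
Ascending coefficients: a = [2, 1, 4], b = [3, 2]. c[0] = 2×3 = 6; c[1] = 2×2 + 1×3 = 7; c[2] = 1×2 + 4×3 = 14; c[3] = 4×2 = 8. Result coefficients: [6, 7, 14, 8] → 6 + 7z + 14z^2 + 8z^3

6 + 7z + 14z^2 + 8z^3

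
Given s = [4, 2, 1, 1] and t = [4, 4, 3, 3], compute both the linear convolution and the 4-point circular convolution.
Linear: y_lin[0] = 4×4 = 16; y_lin[1] = 4×4 + 2×4 = 24; y_lin[2] = 4×3 + 2×4 + 1×4 = 24; y_lin[3] = 4×3 + 2×3 + 1×4 + 1×4 = 26; y_lin[4] = 2×3 + 1×3 + 1×4 = 13; y_lin[5] = 1×3 + 1×3 = 6; y_lin[6] = 1×3 = 3 → [16, 24, 24, 26, 13, 6, 3]. Circular (length 4): y[0] = 4×4 + 2×3 + 1×3 + 1×4 = 29; y[1] = 4×4 + 2×4 + 1×3 + 1×3 = 30; y[2] = 4×3 + 2×4 + 1×4 + 1×3 = 27; y[3] = 4×3 + 2×3 + 1×4 + 1×4 = 26 → [29, 30, 27, 26]

Linear: [16, 24, 24, 26, 13, 6, 3], Circular: [29, 30, 27, 26]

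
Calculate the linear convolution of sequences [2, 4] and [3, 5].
y[0] = 2×3 = 6; y[1] = 2×5 + 4×3 = 22; y[2] = 4×5 = 20

[6, 22, 20]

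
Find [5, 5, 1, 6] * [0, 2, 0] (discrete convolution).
y[0] = 5×0 = 0; y[1] = 5×2 + 5×0 = 10; y[2] = 5×0 + 5×2 + 1×0 = 10; y[3] = 5×0 + 1×2 + 6×0 = 2; y[4] = 1×0 + 6×2 = 12; y[5] = 6×0 = 0

[0, 10, 10, 2, 12, 0]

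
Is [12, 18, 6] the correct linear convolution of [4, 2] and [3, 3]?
Recompute linear convolution of [4, 2] and [3, 3]: y[0] = 4×3 = 12; y[1] = 4×3 + 2×3 = 18; y[2] = 2×3 = 6 → [12, 18, 6]. Given [12, 18, 6] matches, so answer: Yes

Yes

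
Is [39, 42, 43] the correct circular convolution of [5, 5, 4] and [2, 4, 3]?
Recompute circular convolution of [5, 5, 4] and [2, 4, 3]: y[0] = 5×2 + 5×3 + 4×4 = 41; y[1] = 5×4 + 5×2 + 4×3 = 42; y[2] = 5×3 + 5×4 + 4×2 = 43 → [41, 42, 43]. Compare to given [39, 42, 43]: they differ at index 0: given 39, correct 41, so answer: No

No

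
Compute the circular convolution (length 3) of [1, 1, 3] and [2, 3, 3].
Use y[k] = Σ_j x[j]·h[(k-j) mod 3]. y[0] = 1×2 + 1×3 + 3×3 = 14; y[1] = 1×3 + 1×2 + 3×3 = 14; y[2] = 1×3 + 1×3 + 3×2 = 12. Result: [14, 14, 12]

[14, 14, 12]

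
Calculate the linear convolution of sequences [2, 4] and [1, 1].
y[0] = 2×1 = 2; y[1] = 2×1 + 4×1 = 6; y[2] = 4×1 = 4

[2, 6, 4]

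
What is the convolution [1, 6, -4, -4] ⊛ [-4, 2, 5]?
y[0] = 1×-4 = -4; y[1] = 1×2 + 6×-4 = -22; y[2] = 1×5 + 6×2 + -4×-4 = 33; y[3] = 6×5 + -4×2 + -4×-4 = 38; y[4] = -4×5 + -4×2 = -28; y[5] = -4×5 = -20

[-4, -22, 33, 38, -28, -20]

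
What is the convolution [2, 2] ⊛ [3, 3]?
y[0] = 2×3 = 6; y[1] = 2×3 + 2×3 = 12; y[2] = 2×3 = 6

[6, 12, 6]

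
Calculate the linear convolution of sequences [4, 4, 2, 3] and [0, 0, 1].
y[0] = 4×0 = 0; y[1] = 4×0 + 4×0 = 0; y[2] = 4×1 + 4×0 + 2×0 = 4; y[3] = 4×1 + 2×0 + 3×0 = 4; y[4] = 2×1 + 3×0 = 2; y[5] = 3×1 = 3

[0, 0, 4, 4, 2, 3]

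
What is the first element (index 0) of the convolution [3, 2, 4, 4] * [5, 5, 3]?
Use y[k] = Σ_i a[i]·b[k-i] at k=0. y[0] = 3×5 = 15

15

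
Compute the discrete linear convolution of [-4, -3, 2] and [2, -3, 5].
y[0] = -4×2 = -8; y[1] = -4×-3 + -3×2 = 6; y[2] = -4×5 + -3×-3 + 2×2 = -7; y[3] = -3×5 + 2×-3 = -21; y[4] = 2×5 = 10

[-8, 6, -7, -21, 10]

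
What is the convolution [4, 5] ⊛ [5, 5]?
y[0] = 4×5 = 20; y[1] = 4×5 + 5×5 = 45; y[2] = 5×5 = 25

[20, 45, 25]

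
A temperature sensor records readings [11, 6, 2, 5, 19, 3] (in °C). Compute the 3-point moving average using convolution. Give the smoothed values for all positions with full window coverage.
3-point moving average kernel = [1, 1, 1]. Apply in 'valid' mode (full window coverage): avg[0] = (11 + 6 + 2) / 3 = 6.33; avg[1] = (6 + 2 + 5) / 3 = 4.33; avg[2] = (2 + 5 + 19) / 3 = 8.67; avg[3] = (5 + 19 + 3) / 3 = 9.0. Smoothed values: [6.33, 4.33, 8.67, 9.0]

[6.33, 4.33, 8.67, 9.0]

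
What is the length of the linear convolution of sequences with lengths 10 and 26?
Linear/full convolution length: m + n - 1 = 10 + 26 - 1 = 35

35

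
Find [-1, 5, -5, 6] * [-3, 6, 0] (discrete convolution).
y[0] = -1×-3 = 3; y[1] = -1×6 + 5×-3 = -21; y[2] = -1×0 + 5×6 + -5×-3 = 45; y[3] = 5×0 + -5×6 + 6×-3 = -48; y[4] = -5×0 + 6×6 = 36; y[5] = 6×0 = 0

[3, -21, 45, -48, 36, 0]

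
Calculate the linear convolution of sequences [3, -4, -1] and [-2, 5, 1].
y[0] = 3×-2 = -6; y[1] = 3×5 + -4×-2 = 23; y[2] = 3×1 + -4×5 + -1×-2 = -15; y[3] = -4×1 + -1×5 = -9; y[4] = -1×1 = -1

[-6, 23, -15, -9, -1]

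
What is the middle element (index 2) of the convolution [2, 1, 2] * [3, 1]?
Use y[k] = Σ_i a[i]·b[k-i] at k=2. y[2] = 1×1 + 2×3 = 7

7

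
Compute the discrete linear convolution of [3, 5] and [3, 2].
y[0] = 3×3 = 9; y[1] = 3×2 + 5×3 = 21; y[2] = 5×2 = 10

[9, 21, 10]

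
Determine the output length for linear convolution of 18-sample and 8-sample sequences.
Linear/full convolution length: m + n - 1 = 18 + 8 - 1 = 25

25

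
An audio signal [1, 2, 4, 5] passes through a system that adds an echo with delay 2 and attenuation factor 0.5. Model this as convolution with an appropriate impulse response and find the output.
Direct-path + delayed-attenuated-path model → impulse response h = [1, 0, 0.5] (1 at lag 0, 0.5 at lag 2). Output y[n] = x[n] + 0.5·x[n - 2] (with x[n] = 0 outside 0..3): y[0] = 1 + 0.5×0 = 1; y[1] = 2 + 0.5×0 = 2; y[2] = 4 + 0.5×1 = 4.5; y[3] = 5 + 0.5×2 = 6.0; y[4] = 0 + 0.5×4 = 2.0; y[5] = 0 + 0.5×5 = 2.5. So y = [1, 2, 4.5, 6.0, 2.0, 2.5]

[1, 2, 4.5, 6.0, 2.0, 2.5]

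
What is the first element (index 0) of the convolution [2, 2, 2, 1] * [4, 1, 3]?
Use y[k] = Σ_i a[i]·b[k-i] at k=0. y[0] = 2×4 = 8

8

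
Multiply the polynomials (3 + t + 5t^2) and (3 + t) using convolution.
Ascending coefficients: a = [3, 1, 5], b = [3, 1]. c[0] = 3×3 = 9; c[1] = 3×1 + 1×3 = 6; c[2] = 1×1 + 5×3 = 16; c[3] = 5×1 = 5. Result coefficients: [9, 6, 16, 5] → 9 + 6t + 16t^2 + 5t^3

9 + 6t + 16t^2 + 5t^3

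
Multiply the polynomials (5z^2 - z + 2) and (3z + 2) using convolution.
Ascending coefficients: a = [2, -1, 5], b = [2, 3]. c[0] = 2×2 = 4; c[1] = 2×3 + -1×2 = 4; c[2] = -1×3 + 5×2 = 7; c[3] = 5×3 = 15. Result coefficients: [4, 4, 7, 15] → 15z^3 + 7z^2 + 4z + 4

15z^3 + 7z^2 + 4z + 4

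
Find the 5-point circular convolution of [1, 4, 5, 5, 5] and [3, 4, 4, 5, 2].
Use y[k] = Σ_j x[j]·h[(k-j) mod 5]. y[0] = 1×3 + 4×2 + 5×5 + 5×4 + 5×4 = 76; y[1] = 1×4 + 4×3 + 5×2 + 5×5 + 5×4 = 71; y[2] = 1×4 + 4×4 + 5×3 + 5×2 + 5×5 = 70; y[3] = 1×5 + 4×4 + 5×4 + 5×3 + 5×2 = 66; y[4] = 1×2 + 4×5 + 5×4 + 5×4 + 5×3 = 77. Result: [76, 71, 70, 66, 77]

[76, 71, 70, 66, 77]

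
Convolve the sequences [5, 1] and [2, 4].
y[0] = 5×2 = 10; y[1] = 5×4 + 1×2 = 22; y[2] = 1×4 = 4

[10, 22, 4]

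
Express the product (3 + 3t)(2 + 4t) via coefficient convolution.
Ascending coefficients: a = [3, 3], b = [2, 4]. c[0] = 3×2 = 6; c[1] = 3×4 + 3×2 = 18; c[2] = 3×4 = 12. Result coefficients: [6, 18, 12] → 6 + 18t + 12t^2

6 + 18t + 12t^2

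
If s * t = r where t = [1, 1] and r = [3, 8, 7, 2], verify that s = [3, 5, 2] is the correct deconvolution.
Forward-compute [3, 5, 2] * [1, 1]: r[0] = 3×1 = 3; r[1] = 3×1 + 5×1 = 8; r[2] = 5×1 + 2×1 = 7; r[3] = 2×1 = 2 → [3, 8, 7, 2]. Matches given r = [3, 8, 7, 2], so verified.

Verified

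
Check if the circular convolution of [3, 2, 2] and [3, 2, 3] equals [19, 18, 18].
Recompute circular convolution of [3, 2, 2] and [3, 2, 3]: y[0] = 3×3 + 2×3 + 2×2 = 19; y[1] = 3×2 + 2×3 + 2×3 = 18; y[2] = 3×3 + 2×2 + 2×3 = 19 → [19, 18, 19]. Compare to given [19, 18, 18]: they differ at index 2: given 18, correct 19, so answer: No

No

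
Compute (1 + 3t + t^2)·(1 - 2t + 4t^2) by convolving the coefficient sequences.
Ascending coefficients: a = [1, 3, 1], b = [1, -2, 4]. c[0] = 1×1 = 1; c[1] = 1×-2 + 3×1 = 1; c[2] = 1×4 + 3×-2 + 1×1 = -1; c[3] = 3×4 + 1×-2 = 10; c[4] = 1×4 = 4. Result coefficients: [1, 1, -1, 10, 4] → 1 + t - t^2 + 10t^3 + 4t^4

1 + t - t^2 + 10t^3 + 4t^4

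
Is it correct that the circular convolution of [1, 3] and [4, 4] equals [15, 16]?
Recompute circular convolution of [1, 3] and [4, 4]: y[0] = 1×4 + 3×4 = 16; y[1] = 1×4 + 3×4 = 16 → [16, 16]. Compare to given [15, 16]: they differ at index 0: given 15, correct 16, so answer: No

No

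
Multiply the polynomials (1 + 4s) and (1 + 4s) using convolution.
Ascending coefficients: a = [1, 4], b = [1, 4]. c[0] = 1×1 = 1; c[1] = 1×4 + 4×1 = 8; c[2] = 4×4 = 16. Result coefficients: [1, 8, 16] → 1 + 8s + 16s^2

1 + 8s + 16s^2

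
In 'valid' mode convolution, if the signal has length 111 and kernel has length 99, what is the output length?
'Valid' mode counts only positions where the kernel fully overlaps the signal: m - n + 1 = 111 - 99 + 1 = 13

13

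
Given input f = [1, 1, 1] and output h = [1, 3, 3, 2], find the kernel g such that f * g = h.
Output length 4 = len(f) + len(g) - 1 ⇒ len(g) = 2. Solve g forward using g[k] = (h[k] - Σ_{i≥1} f[i]·g[k-i]) / f[0]: g[0] = h[0] / f[0] = 1 / 1 = 1; g[1] = (h[1] - 1×1) / f[0] = (3 - 1×1) / 1 = 2. So g = [1, 2]. Forward-check [1, 1, 1] * [1, 2]: h[0] = 1×1 = 1; h[1] = 1×2 + 1×1 = 3; h[2] = 1×2 + 1×1 = 3; h[3] = 1×2 = 2 → [1, 3, 3, 2] ✓

[1, 2]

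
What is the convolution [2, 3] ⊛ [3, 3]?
y[0] = 2×3 = 6; y[1] = 2×3 + 3×3 = 15; y[2] = 3×3 = 9

[6, 15, 9]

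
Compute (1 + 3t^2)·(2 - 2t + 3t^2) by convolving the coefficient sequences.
Ascending coefficients: a = [1, 0, 3], b = [2, -2, 3]. c[0] = 1×2 = 2; c[1] = 1×-2 + 0×2 = -2; c[2] = 1×3 + 0×-2 + 3×2 = 9; c[3] = 0×3 + 3×-2 = -6; c[4] = 3×3 = 9. Result coefficients: [2, -2, 9, -6, 9] → 2 - 2t + 9t^2 - 6t^3 + 9t^4

2 - 2t + 9t^2 - 6t^3 + 9t^4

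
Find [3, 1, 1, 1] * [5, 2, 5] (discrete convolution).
y[0] = 3×5 = 15; y[1] = 3×2 + 1×5 = 11; y[2] = 3×5 + 1×2 + 1×5 = 22; y[3] = 1×5 + 1×2 + 1×5 = 12; y[4] = 1×5 + 1×2 = 7; y[5] = 1×5 = 5

[15, 11, 22, 12, 7, 5]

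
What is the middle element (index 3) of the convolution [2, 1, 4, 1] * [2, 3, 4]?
Use y[k] = Σ_i a[i]·b[k-i] at k=3. y[3] = 1×4 + 4×3 + 1×2 = 18

18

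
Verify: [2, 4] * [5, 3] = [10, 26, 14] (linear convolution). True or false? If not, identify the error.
Recompute linear convolution of [2, 4] and [5, 3]: y[0] = 2×5 = 10; y[1] = 2×3 + 4×5 = 26; y[2] = 4×3 = 12 → [10, 26, 12]. Compare to given [10, 26, 14]: they differ at index 2: given 14, correct 12, so answer: No

No. Error at index 2: given 14, correct 12.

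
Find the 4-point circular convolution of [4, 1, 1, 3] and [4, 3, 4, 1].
Use y[k] = Σ_j u[j]·v[(k-j) mod 4]. y[0] = 4×4 + 1×1 + 1×4 + 3×3 = 30; y[1] = 4×3 + 1×4 + 1×1 + 3×4 = 29; y[2] = 4×4 + 1×3 + 1×4 + 3×1 = 26; y[3] = 4×1 + 1×4 + 1×3 + 3×4 = 23. Result: [30, 29, 26, 23]

[30, 29, 26, 23]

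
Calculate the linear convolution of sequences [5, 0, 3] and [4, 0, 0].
y[0] = 5×4 = 20; y[1] = 5×0 + 0×4 = 0; y[2] = 5×0 + 0×0 + 3×4 = 12; y[3] = 0×0 + 3×0 = 0; y[4] = 3×0 = 0

[20, 0, 12, 0, 0]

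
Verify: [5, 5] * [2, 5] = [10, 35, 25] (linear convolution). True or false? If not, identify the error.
Recompute linear convolution of [5, 5] and [2, 5]: y[0] = 5×2 = 10; y[1] = 5×5 + 5×2 = 35; y[2] = 5×5 = 25 → [10, 35, 25]. Given [10, 35, 25] matches, so answer: Yes

Yes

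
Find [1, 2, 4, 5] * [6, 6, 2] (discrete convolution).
y[0] = 1×6 = 6; y[1] = 1×6 + 2×6 = 18; y[2] = 1×2 + 2×6 + 4×6 = 38; y[3] = 2×2 + 4×6 + 5×6 = 58; y[4] = 4×2 + 5×6 = 38; y[5] = 5×2 = 10

[6, 18, 38, 58, 38, 10]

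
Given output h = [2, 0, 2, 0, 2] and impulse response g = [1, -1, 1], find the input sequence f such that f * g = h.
Deconvolve h=[2, 0, 2, 0, 2] by g=[1, -1, 1]. Since g[0]=1, solve forward: f[0] = h[0] / 1 = 2; f[1] = (h[1] - 2×-1) / 1 = 2; f[2] = (h[2] - 2×-1 - 2×1) / 1 = 2. So f = [2, 2, 2]. Check by forward convolution: h[0] = 2×1 = 2; h[1] = 2×-1 + 2×1 = 0; h[2] = 2×1 + 2×-1 + 2×1 = 2; h[3] = 2×1 + 2×-1 = 0; h[4] = 2×1 = 2

[2, 2, 2]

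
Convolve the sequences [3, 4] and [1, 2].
y[0] = 3×1 = 3; y[1] = 3×2 + 4×1 = 10; y[2] = 4×2 = 8

[3, 10, 8]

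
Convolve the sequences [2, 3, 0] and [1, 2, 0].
y[0] = 2×1 = 2; y[1] = 2×2 + 3×1 = 7; y[2] = 2×0 + 3×2 + 0×1 = 6; y[3] = 3×0 + 0×2 = 0; y[4] = 0×0 = 0

[2, 7, 6, 0, 0]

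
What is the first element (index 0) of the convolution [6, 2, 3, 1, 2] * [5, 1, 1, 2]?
Use y[k] = Σ_i a[i]·b[k-i] at k=0. y[0] = 6×5 = 30

30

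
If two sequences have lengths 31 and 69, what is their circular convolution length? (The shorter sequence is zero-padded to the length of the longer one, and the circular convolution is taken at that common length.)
Circular convolution (zero-padding the shorter input) has length max(m, n) = max(31, 69) = 69

69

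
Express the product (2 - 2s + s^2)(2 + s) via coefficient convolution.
Ascending coefficients: a = [2, -2, 1], b = [2, 1]. c[0] = 2×2 = 4; c[1] = 2×1 + -2×2 = -2; c[2] = -2×1 + 1×2 = 0; c[3] = 1×1 = 1. Result coefficients: [4, -2, 0, 1] → 4 - 2s + s^3

4 - 2s + s^3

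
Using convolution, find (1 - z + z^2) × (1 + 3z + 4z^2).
Ascending coefficients: a = [1, -1, 1], b = [1, 3, 4]. c[0] = 1×1 = 1; c[1] = 1×3 + -1×1 = 2; c[2] = 1×4 + -1×3 + 1×1 = 2; c[3] = -1×4 + 1×3 = -1; c[4] = 1×4 = 4. Result coefficients: [1, 2, 2, -1, 4] → 1 + 2z + 2z^2 - z^3 + 4z^4

1 + 2z + 2z^2 - z^3 + 4z^4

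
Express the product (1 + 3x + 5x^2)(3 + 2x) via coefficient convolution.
Ascending coefficients: a = [1, 3, 5], b = [3, 2]. c[0] = 1×3 = 3; c[1] = 1×2 + 3×3 = 11; c[2] = 3×2 + 5×3 = 21; c[3] = 5×2 = 10. Result coefficients: [3, 11, 21, 10] → 3 + 11x + 21x^2 + 10x^3

3 + 11x + 21x^2 + 10x^3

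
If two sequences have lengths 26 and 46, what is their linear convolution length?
Linear/full convolution length: m + n - 1 = 26 + 46 - 1 = 71

71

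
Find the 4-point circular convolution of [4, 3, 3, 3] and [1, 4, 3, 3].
Use y[k] = Σ_j f[j]·g[(k-j) mod 4]. y[0] = 4×1 + 3×3 + 3×3 + 3×4 = 34; y[1] = 4×4 + 3×1 + 3×3 + 3×3 = 37; y[2] = 4×3 + 3×4 + 3×1 + 3×3 = 36; y[3] = 4×3 + 3×3 + 3×4 + 3×1 = 36. Result: [34, 37, 36, 36]

[34, 37, 36, 36]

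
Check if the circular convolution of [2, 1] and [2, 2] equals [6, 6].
Recompute circular convolution of [2, 1] and [2, 2]: y[0] = 2×2 + 1×2 = 6; y[1] = 2×2 + 1×2 = 6 → [6, 6]. Given [6, 6] matches, so answer: Yes

Yes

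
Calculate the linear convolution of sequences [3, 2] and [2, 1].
y[0] = 3×2 = 6; y[1] = 3×1 + 2×2 = 7; y[2] = 2×1 = 2

[6, 7, 2]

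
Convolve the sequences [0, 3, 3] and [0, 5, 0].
y[0] = 0×0 = 0; y[1] = 0×5 + 3×0 = 0; y[2] = 0×0 + 3×5 + 3×0 = 15; y[3] = 3×0 + 3×5 = 15; y[4] = 3×0 = 0

[0, 0, 15, 15, 0]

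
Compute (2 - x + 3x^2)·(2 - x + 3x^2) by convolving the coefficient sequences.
Ascending coefficients: a = [2, -1, 3], b = [2, -1, 3]. c[0] = 2×2 = 4; c[1] = 2×-1 + -1×2 = -4; c[2] = 2×3 + -1×-1 + 3×2 = 13; c[3] = -1×3 + 3×-1 = -6; c[4] = 3×3 = 9. Result coefficients: [4, -4, 13, -6, 9] → 4 - 4x + 13x^2 - 6x^3 + 9x^4

4 - 4x + 13x^2 - 6x^3 + 9x^4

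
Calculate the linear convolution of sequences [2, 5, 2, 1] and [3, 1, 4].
y[0] = 2×3 = 6; y[1] = 2×1 + 5×3 = 17; y[2] = 2×4 + 5×1 + 2×3 = 19; y[3] = 5×4 + 2×1 + 1×3 = 25; y[4] = 2×4 + 1×1 = 9; y[5] = 1×4 = 4

[6, 17, 19, 25, 9, 4]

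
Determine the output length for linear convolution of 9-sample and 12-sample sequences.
Linear/full convolution length: m + n - 1 = 9 + 12 - 1 = 20

20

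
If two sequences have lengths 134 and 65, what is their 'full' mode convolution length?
Linear/full convolution length: m + n - 1 = 134 + 65 - 1 = 198

198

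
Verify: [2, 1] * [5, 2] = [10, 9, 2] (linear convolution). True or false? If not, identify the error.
Recompute linear convolution of [2, 1] and [5, 2]: y[0] = 2×5 = 10; y[1] = 2×2 + 1×5 = 9; y[2] = 1×2 = 2 → [10, 9, 2]. Given [10, 9, 2] matches, so answer: Yes

Yes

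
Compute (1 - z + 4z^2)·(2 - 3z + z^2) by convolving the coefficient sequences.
Ascending coefficients: a = [1, -1, 4], b = [2, -3, 1]. c[0] = 1×2 = 2; c[1] = 1×-3 + -1×2 = -5; c[2] = 1×1 + -1×-3 + 4×2 = 12; c[3] = -1×1 + 4×-3 = -13; c[4] = 4×1 = 4. Result coefficients: [2, -5, 12, -13, 4] → 2 - 5z + 12z^2 - 13z^3 + 4z^4

2 - 5z + 12z^2 - 13z^3 + 4z^4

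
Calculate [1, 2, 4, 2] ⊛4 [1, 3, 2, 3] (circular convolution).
Use y[k] = Σ_j x[j]·h[(k-j) mod 4]. y[0] = 1×1 + 2×3 + 4×2 + 2×3 = 21; y[1] = 1×3 + 2×1 + 4×3 + 2×2 = 21; y[2] = 1×2 + 2×3 + 4×1 + 2×3 = 18; y[3] = 1×3 + 2×2 + 4×3 + 2×1 = 21. Result: [21, 21, 18, 21]

[21, 21, 18, 21]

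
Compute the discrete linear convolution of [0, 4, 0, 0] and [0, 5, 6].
y[0] = 0×0 = 0; y[1] = 0×5 + 4×0 = 0; y[2] = 0×6 + 4×5 + 0×0 = 20; y[3] = 4×6 + 0×5 + 0×0 = 24; y[4] = 0×6 + 0×5 = 0; y[5] = 0×6 = 0

[0, 0, 20, 24, 0, 0]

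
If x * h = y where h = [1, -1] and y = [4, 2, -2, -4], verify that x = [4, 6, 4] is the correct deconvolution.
Forward-compute [4, 6, 4] * [1, -1]: y[0] = 4×1 = 4; y[1] = 4×-1 + 6×1 = 2; y[2] = 6×-1 + 4×1 = -2; y[3] = 4×-1 = -4 → [4, 2, -2, -4]. Matches given y = [4, 2, -2, -4], so verified.

Verified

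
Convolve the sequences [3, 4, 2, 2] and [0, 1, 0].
y[0] = 3×0 = 0; y[1] = 3×1 + 4×0 = 3; y[2] = 3×0 + 4×1 + 2×0 = 4; y[3] = 4×0 + 2×1 + 2×0 = 2; y[4] = 2×0 + 2×1 = 2; y[5] = 2×0 = 0

[0, 3, 4, 2, 2, 0]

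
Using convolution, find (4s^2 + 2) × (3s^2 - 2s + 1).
Ascending coefficients: a = [2, 0, 4], b = [1, -2, 3]. c[0] = 2×1 = 2; c[1] = 2×-2 + 0×1 = -4; c[2] = 2×3 + 0×-2 + 4×1 = 10; c[3] = 0×3 + 4×-2 = -8; c[4] = 4×3 = 12. Result coefficients: [2, -4, 10, -8, 12] → 12s^4 - 8s^3 + 10s^2 - 4s + 2

12s^4 - 8s^3 + 10s^2 - 4s + 2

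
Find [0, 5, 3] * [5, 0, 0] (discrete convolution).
y[0] = 0×5 = 0; y[1] = 0×0 + 5×5 = 25; y[2] = 0×0 + 5×0 + 3×5 = 15; y[3] = 5×0 + 3×0 = 0; y[4] = 3×0 = 0

[0, 25, 15, 0, 0]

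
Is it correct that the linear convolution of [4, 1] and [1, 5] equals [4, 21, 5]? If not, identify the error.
Recompute linear convolution of [4, 1] and [1, 5]: y[0] = 4×1 = 4; y[1] = 4×5 + 1×1 = 21; y[2] = 1×5 = 5 → [4, 21, 5]. Given [4, 21, 5] matches, so answer: Yes

Yes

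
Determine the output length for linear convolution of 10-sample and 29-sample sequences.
Linear/full convolution length: m + n - 1 = 10 + 29 - 1 = 38

38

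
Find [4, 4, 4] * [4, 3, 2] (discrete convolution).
y[0] = 4×4 = 16; y[1] = 4×3 + 4×4 = 28; y[2] = 4×2 + 4×3 + 4×4 = 36; y[3] = 4×2 + 4×3 = 20; y[4] = 4×2 = 8

[16, 28, 36, 20, 8]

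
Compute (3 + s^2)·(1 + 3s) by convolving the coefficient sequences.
Ascending coefficients: a = [3, 0, 1], b = [1, 3]. c[0] = 3×1 = 3; c[1] = 3×3 + 0×1 = 9; c[2] = 0×3 + 1×1 = 1; c[3] = 1×3 = 3. Result coefficients: [3, 9, 1, 3] → 3 + 9s + s^2 + 3s^3

3 + 9s + s^2 + 3s^3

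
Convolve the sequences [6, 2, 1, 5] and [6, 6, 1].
y[0] = 6×6 = 36; y[1] = 6×6 + 2×6 = 48; y[2] = 6×1 + 2×6 + 1×6 = 24; y[3] = 2×1 + 1×6 + 5×6 = 38; y[4] = 1×1 + 5×6 = 31; y[5] = 5×1 = 5

[36, 48, 24, 38, 31, 5]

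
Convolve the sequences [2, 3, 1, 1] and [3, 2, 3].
y[0] = 2×3 = 6; y[1] = 2×2 + 3×3 = 13; y[2] = 2×3 + 3×2 + 1×3 = 15; y[3] = 3×3 + 1×2 + 1×3 = 14; y[4] = 1×3 + 1×2 = 5; y[5] = 1×3 = 3

[6, 13, 15, 14, 5, 3]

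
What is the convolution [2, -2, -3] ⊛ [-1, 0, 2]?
y[0] = 2×-1 = -2; y[1] = 2×0 + -2×-1 = 2; y[2] = 2×2 + -2×0 + -3×-1 = 7; y[3] = -2×2 + -3×0 = -4; y[4] = -3×2 = -6

[-2, 2, 7, -4, -6]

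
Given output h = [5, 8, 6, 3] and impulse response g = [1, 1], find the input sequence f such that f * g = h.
Deconvolve h=[5, 8, 6, 3] by g=[1, 1]. Since g[0]=1, solve forward: f[0] = h[0] / 1 = 5; f[1] = (h[1] - 5×1) / 1 = 3; f[2] = (h[2] - 3×1) / 1 = 3. So f = [5, 3, 3]. Check by forward convolution: h[0] = 5×1 = 5; h[1] = 5×1 + 3×1 = 8; h[2] = 3×1 + 3×1 = 6; h[3] = 3×1 = 3

[5, 3, 3]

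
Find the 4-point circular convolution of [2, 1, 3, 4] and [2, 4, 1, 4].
Use y[k] = Σ_j x[j]·h[(k-j) mod 4]. y[0] = 2×2 + 1×4 + 3×1 + 4×4 = 27; y[1] = 2×4 + 1×2 + 3×4 + 4×1 = 26; y[2] = 2×1 + 1×4 + 3×2 + 4×4 = 28; y[3] = 2×4 + 1×1 + 3×4 + 4×2 = 29. Result: [27, 26, 28, 29]

[27, 26, 28, 29]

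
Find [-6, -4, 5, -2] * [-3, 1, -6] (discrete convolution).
y[0] = -6×-3 = 18; y[1] = -6×1 + -4×-3 = 6; y[2] = -6×-6 + -4×1 + 5×-3 = 17; y[3] = -4×-6 + 5×1 + -2×-3 = 35; y[4] = 5×-6 + -2×1 = -32; y[5] = -2×-6 = 12

[18, 6, 17, 35, -32, 12]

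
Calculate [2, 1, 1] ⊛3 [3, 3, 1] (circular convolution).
Use y[k] = Σ_j s[j]·t[(k-j) mod 3]. y[0] = 2×3 + 1×1 + 1×3 = 10; y[1] = 2×3 + 1×3 + 1×1 = 10; y[2] = 2×1 + 1×3 + 1×3 = 8. Result: [10, 10, 8]

[10, 10, 8]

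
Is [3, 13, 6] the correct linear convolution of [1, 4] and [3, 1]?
Recompute linear convolution of [1, 4] and [3, 1]: y[0] = 1×3 = 3; y[1] = 1×1 + 4×3 = 13; y[2] = 4×1 = 4 → [3, 13, 4]. Compare to given [3, 13, 6]: they differ at index 2: given 6, correct 4, so answer: No

No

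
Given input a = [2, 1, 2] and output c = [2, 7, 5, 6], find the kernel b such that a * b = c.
Output length 4 = len(a) + len(b) - 1 ⇒ len(b) = 2. Solve b forward using b[k] = (c[k] - Σ_{i≥1} a[i]·b[k-i]) / a[0]: b[0] = c[0] / a[0] = 2 / 2 = 1; b[1] = (c[1] - 1×1) / a[0] = (7 - 1×1) / 2 = 3. So b = [1, 3]. Forward-check [2, 1, 2] * [1, 3]: c[0] = 2×1 = 2; c[1] = 2×3 + 1×1 = 7; c[2] = 1×3 + 2×1 = 5; c[3] = 2×3 = 6 → [2, 7, 5, 6] ✓

[1, 3]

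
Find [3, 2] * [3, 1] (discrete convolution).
y[0] = 3×3 = 9; y[1] = 3×1 + 2×3 = 9; y[2] = 2×1 = 2

[9, 9, 2]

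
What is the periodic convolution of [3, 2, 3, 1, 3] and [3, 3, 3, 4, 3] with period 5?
Use y[k] = Σ_j x[j]·h[(k-j) mod 5]. y[0] = 3×3 + 2×3 + 3×4 + 1×3 + 3×3 = 39; y[1] = 3×3 + 2×3 + 3×3 + 1×4 + 3×3 = 37; y[2] = 3×3 + 2×3 + 3×3 + 1×3 + 3×4 = 39; y[3] = 3×4 + 2×3 + 3×3 + 1×3 + 3×3 = 39; y[4] = 3×3 + 2×4 + 3×3 + 1×3 + 3×3 = 38. Result: [39, 37, 39, 39, 38]

[39, 37, 39, 39, 38]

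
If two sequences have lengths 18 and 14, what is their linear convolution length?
Linear/full convolution length: m + n - 1 = 18 + 14 - 1 = 31

31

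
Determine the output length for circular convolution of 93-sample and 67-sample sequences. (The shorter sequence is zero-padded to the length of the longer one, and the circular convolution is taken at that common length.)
Circular convolution (zero-padding the shorter input) has length max(m, n) = max(93, 67) = 93

93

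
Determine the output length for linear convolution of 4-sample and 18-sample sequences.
Linear/full convolution length: m + n - 1 = 4 + 18 - 1 = 21

21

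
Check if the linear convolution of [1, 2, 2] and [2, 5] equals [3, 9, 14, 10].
Recompute linear convolution of [1, 2, 2] and [2, 5]: y[0] = 1×2 = 2; y[1] = 1×5 + 2×2 = 9; y[2] = 2×5 + 2×2 = 14; y[3] = 2×5 = 10 → [2, 9, 14, 10]. Compare to given [3, 9, 14, 10]: they differ at index 0: given 3, correct 2, so answer: No

No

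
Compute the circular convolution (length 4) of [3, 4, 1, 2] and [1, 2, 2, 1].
Use y[k] = Σ_j x[j]·h[(k-j) mod 4]. y[0] = 3×1 + 4×1 + 1×2 + 2×2 = 13; y[1] = 3×2 + 4×1 + 1×1 + 2×2 = 15; y[2] = 3×2 + 4×2 + 1×1 + 2×1 = 17; y[3] = 3×1 + 4×2 + 1×2 + 2×1 = 15. Result: [13, 15, 17, 15]

[13, 15, 17, 15]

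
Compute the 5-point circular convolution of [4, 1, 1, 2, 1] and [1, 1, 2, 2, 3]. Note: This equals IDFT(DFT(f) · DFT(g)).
Either evaluate y[k] = Σ_j f[j]·g[(k-j) mod 5] directly, or use IDFT(DFT(f) · DFT(g)). y[0] = 4×1 + 1×3 + 1×2 + 2×2 + 1×1 = 14; y[1] = 4×1 + 1×1 + 1×3 + 2×2 + 1×2 = 14; y[2] = 4×2 + 1×1 + 1×1 + 2×3 + 1×2 = 18; y[3] = 4×2 + 1×2 + 1×1 + 2×1 + 1×3 = 16; y[4] = 4×3 + 1×2 + 1×2 + 2×1 + 1×1 = 19. Result: [14, 14, 18, 16, 19]

[14, 14, 18, 16, 19]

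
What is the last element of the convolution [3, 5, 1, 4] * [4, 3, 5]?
Use y[k] = Σ_i a[i]·b[k-i] at k=5. y[5] = 4×5 = 20

20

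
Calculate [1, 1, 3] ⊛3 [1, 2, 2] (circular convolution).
Use y[k] = Σ_j u[j]·v[(k-j) mod 3]. y[0] = 1×1 + 1×2 + 3×2 = 9; y[1] = 1×2 + 1×1 + 3×2 = 9; y[2] = 1×2 + 1×2 + 3×1 = 7. Result: [9, 9, 7]

[9, 9, 7]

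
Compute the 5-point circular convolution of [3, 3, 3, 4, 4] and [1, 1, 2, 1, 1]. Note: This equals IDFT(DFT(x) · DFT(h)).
Either evaluate y[k] = Σ_j x[j]·h[(k-j) mod 5] directly, or use IDFT(DFT(x) · DFT(h)). y[0] = 3×1 + 3×1 + 3×1 + 4×2 + 4×1 = 21; y[1] = 3×1 + 3×1 + 3×1 + 4×1 + 4×2 = 21; y[2] = 3×2 + 3×1 + 3×1 + 4×1 + 4×1 = 20; y[3] = 3×1 + 3×2 + 3×1 + 4×1 + 4×1 = 20; y[4] = 3×1 + 3×1 + 3×2 + 4×1 + 4×1 = 20. Result: [21, 21, 20, 20, 20]

[21, 21, 20, 20, 20]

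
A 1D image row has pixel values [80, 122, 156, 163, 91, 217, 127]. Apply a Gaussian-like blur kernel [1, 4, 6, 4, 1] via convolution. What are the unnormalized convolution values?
Convolve image row [80, 122, 156, 163, 91, 217, 127] with kernel [1, 4, 6, 4, 1]: y[0] = 80×1 = 80; y[1] = 80×4 + 122×1 = 442; y[2] = 80×6 + 122×4 + 156×1 = 1124; y[3] = 80×4 + 122×6 + 156×4 + 163×1 = 1839; y[4] = 80×1 + 122×4 + 156×6 + 163×4 + 91×1 = 2247; y[5] = 122×1 + 156×4 + 163×6 + 91×4 + 217×1 = 2305; y[6] = 156×1 + 163×4 + 91×6 + 217×4 + 127×1 = 2349; y[7] = 163×1 + 91×4 + 217×6 + 127×4 = 2337; y[8] = 91×1 + 217×4 + 127×6 = 1721; y[9] = 217×1 + 127×4 = 725; y[10] = 127×1 = 127 → [80, 442, 1124, 1839, 2247, 2305, 2349, 2337, 1721, 725, 127]. Normalization factor = sum(kernel) = 16.

[80, 442, 1124, 1839, 2247, 2305, 2349, 2337, 1721, 725, 127]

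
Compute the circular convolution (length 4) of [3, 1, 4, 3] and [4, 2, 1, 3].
Use y[k] = Σ_j x[j]·h[(k-j) mod 4]. y[0] = 3×4 + 1×3 + 4×1 + 3×2 = 25; y[1] = 3×2 + 1×4 + 4×3 + 3×1 = 25; y[2] = 3×1 + 1×2 + 4×4 + 3×3 = 30; y[3] = 3×3 + 1×1 + 4×2 + 3×4 = 30. Result: [25, 25, 30, 30]

[25, 25, 30, 30]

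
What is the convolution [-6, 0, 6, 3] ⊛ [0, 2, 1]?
y[0] = -6×0 = 0; y[1] = -6×2 + 0×0 = -12; y[2] = -6×1 + 0×2 + 6×0 = -6; y[3] = 0×1 + 6×2 + 3×0 = 12; y[4] = 6×1 + 3×2 = 12; y[5] = 3×1 = 3

[0, -12, -6, 12, 12, 3]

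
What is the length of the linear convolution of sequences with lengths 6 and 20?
Linear/full convolution length: m + n - 1 = 6 + 20 - 1 = 25

25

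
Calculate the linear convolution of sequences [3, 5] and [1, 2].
y[0] = 3×1 = 3; y[1] = 3×2 + 5×1 = 11; y[2] = 5×2 = 10

[3, 11, 10]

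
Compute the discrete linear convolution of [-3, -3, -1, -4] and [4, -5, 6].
y[0] = -3×4 = -12; y[1] = -3×-5 + -3×4 = 3; y[2] = -3×6 + -3×-5 + -1×4 = -7; y[3] = -3×6 + -1×-5 + -4×4 = -29; y[4] = -1×6 + -4×-5 = 14; y[5] = -4×6 = -24

[-12, 3, -7, -29, 14, -24]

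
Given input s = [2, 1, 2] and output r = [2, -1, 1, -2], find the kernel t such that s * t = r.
Output length 4 = len(s) + len(t) - 1 ⇒ len(t) = 2. Solve t forward using t[k] = (r[k] - Σ_{i≥1} s[i]·t[k-i]) / s[0]: t[0] = r[0] / s[0] = 2 / 2 = 1; t[1] = (r[1] - 1×1) / s[0] = (-1 - 1×1) / 2 = -1. So t = [1, -1]. Forward-check [2, 1, 2] * [1, -1]: r[0] = 2×1 = 2; r[1] = 2×-1 + 1×1 = -1; r[2] = 1×-1 + 2×1 = 1; r[3] = 2×-1 = -2 → [2, -1, 1, -2] ✓

[1, -1]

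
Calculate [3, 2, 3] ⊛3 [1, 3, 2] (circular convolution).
Use y[k] = Σ_j u[j]·v[(k-j) mod 3]. y[0] = 3×1 + 2×2 + 3×3 = 16; y[1] = 3×3 + 2×1 + 3×2 = 17; y[2] = 3×2 + 2×3 + 3×1 = 15. Result: [16, 17, 15]

[16, 17, 15]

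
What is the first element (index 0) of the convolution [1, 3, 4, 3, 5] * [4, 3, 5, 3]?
Use y[k] = Σ_i a[i]·b[k-i] at k=0. y[0] = 1×4 = 4

4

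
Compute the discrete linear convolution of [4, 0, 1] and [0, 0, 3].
y[0] = 4×0 = 0; y[1] = 4×0 + 0×0 = 0; y[2] = 4×3 + 0×0 + 1×0 = 12; y[3] = 0×3 + 1×0 = 0; y[4] = 1×3 = 3

[0, 0, 12, 0, 3]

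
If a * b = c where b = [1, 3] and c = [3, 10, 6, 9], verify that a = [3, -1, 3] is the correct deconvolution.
Forward-compute [3, -1, 3] * [1, 3]: c[0] = 3×1 = 3; c[1] = 3×3 + -1×1 = 8; c[2] = -1×3 + 3×1 = 0; c[3] = 3×3 = 9 → [3, 8, 0, 9]. Does not match given c = [3, 10, 6, 9].

Not verified. [3, -1, 3] * [1, 3] = [3, 8, 0, 9], which differs from [3, 10, 6, 9] at index 1.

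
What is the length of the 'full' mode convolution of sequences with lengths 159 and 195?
Linear/full convolution length: m + n - 1 = 159 + 195 - 1 = 353

353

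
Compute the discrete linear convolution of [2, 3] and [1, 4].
y[0] = 2×1 = 2; y[1] = 2×4 + 3×1 = 11; y[2] = 3×4 = 12

[2, 11, 12]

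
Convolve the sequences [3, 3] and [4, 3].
y[0] = 3×4 = 12; y[1] = 3×3 + 3×4 = 21; y[2] = 3×3 = 9

[12, 21, 9]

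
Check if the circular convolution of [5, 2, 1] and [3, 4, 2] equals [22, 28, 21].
Recompute circular convolution of [5, 2, 1] and [3, 4, 2]: y[0] = 5×3 + 2×2 + 1×4 = 23; y[1] = 5×4 + 2×3 + 1×2 = 28; y[2] = 5×2 + 2×4 + 1×3 = 21 → [23, 28, 21]. Compare to given [22, 28, 21]: they differ at index 0: given 22, correct 23, so answer: No

No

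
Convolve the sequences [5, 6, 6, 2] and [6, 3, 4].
y[0] = 5×6 = 30; y[1] = 5×3 + 6×6 = 51; y[2] = 5×4 + 6×3 + 6×6 = 74; y[3] = 6×4 + 6×3 + 2×6 = 54; y[4] = 6×4 + 2×3 = 30; y[5] = 2×4 = 8

[30, 51, 74, 54, 30, 8]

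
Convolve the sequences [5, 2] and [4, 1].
y[0] = 5×4 = 20; y[1] = 5×1 + 2×4 = 13; y[2] = 2×1 = 2

[20, 13, 2]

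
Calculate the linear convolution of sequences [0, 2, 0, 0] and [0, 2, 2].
y[0] = 0×0 = 0; y[1] = 0×2 + 2×0 = 0; y[2] = 0×2 + 2×2 + 0×0 = 4; y[3] = 2×2 + 0×2 + 0×0 = 4; y[4] = 0×2 + 0×2 = 0; y[5] = 0×2 = 0

[0, 0, 4, 4, 0, 0]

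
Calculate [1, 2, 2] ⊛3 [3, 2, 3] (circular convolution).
Use y[k] = Σ_j u[j]·v[(k-j) mod 3]. y[0] = 1×3 + 2×3 + 2×2 = 13; y[1] = 1×2 + 2×3 + 2×3 = 14; y[2] = 1×3 + 2×2 + 2×3 = 13. Result: [13, 14, 13]

[13, 14, 13]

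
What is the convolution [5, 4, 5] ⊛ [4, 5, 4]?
y[0] = 5×4 = 20; y[1] = 5×5 + 4×4 = 41; y[2] = 5×4 + 4×5 + 5×4 = 60; y[3] = 4×4 + 5×5 = 41; y[4] = 5×4 = 20

[20, 41, 60, 41, 20]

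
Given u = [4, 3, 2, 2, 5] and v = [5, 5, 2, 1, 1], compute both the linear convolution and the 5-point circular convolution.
Linear: y_lin[0] = 4×5 = 20; y_lin[1] = 4×5 + 3×5 = 35; y_lin[2] = 4×2 + 3×5 + 2×5 = 33; y_lin[3] = 4×1 + 3×2 + 2×5 + 2×5 = 30; y_lin[4] = 4×1 + 3×1 + 2×2 + 2×5 + 5×5 = 46; y_lin[5] = 3×1 + 2×1 + 2×2 + 5×5 = 34; y_lin[6] = 2×1 + 2×1 + 5×2 = 14; y_lin[7] = 2×1 + 5×1 = 7; y_lin[8] = 5×1 = 5 → [20, 35, 33, 30, 46, 34, 14, 7, 5]. Circular (length 5): y[0] = 4×5 + 3×1 + 2×1 + 2×2 + 5×5 = 54; y[1] = 4×5 + 3×5 + 2×1 + 2×1 + 5×2 = 49; y[2] = 4×2 + 3×5 + 2×5 + 2×1 + 5×1 = 40; y[3] = 4×1 + 3×2 + 2×5 + 2×5 + 5×1 = 35; y[4] = 4×1 + 3×1 + 2×2 + 2×5 + 5×5 = 46 → [54, 49, 40, 35, 46]

Linear: [20, 35, 33, 30, 46, 34, 14, 7, 5], Circular: [54, 49, 40, 35, 46]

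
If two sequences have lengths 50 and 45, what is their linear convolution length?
Linear/full convolution length: m + n - 1 = 50 + 45 - 1 = 94

94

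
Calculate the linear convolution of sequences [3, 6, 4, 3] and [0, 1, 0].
y[0] = 3×0 = 0; y[1] = 3×1 + 6×0 = 3; y[2] = 3×0 + 6×1 + 4×0 = 6; y[3] = 6×0 + 4×1 + 3×0 = 4; y[4] = 4×0 + 3×1 = 3; y[5] = 3×0 = 0

[0, 3, 6, 4, 3, 0]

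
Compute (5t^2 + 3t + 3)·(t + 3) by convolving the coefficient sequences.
Ascending coefficients: a = [3, 3, 5], b = [3, 1]. c[0] = 3×3 = 9; c[1] = 3×1 + 3×3 = 12; c[2] = 3×1 + 5×3 = 18; c[3] = 5×1 = 5. Result coefficients: [9, 12, 18, 5] → 5t^3 + 18t^2 + 12t + 9

5t^3 + 18t^2 + 12t + 9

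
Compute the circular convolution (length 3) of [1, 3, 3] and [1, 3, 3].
Use y[k] = Σ_j s[j]·t[(k-j) mod 3]. y[0] = 1×1 + 3×3 + 3×3 = 19; y[1] = 1×3 + 3×1 + 3×3 = 15; y[2] = 1×3 + 3×3 + 3×1 = 15. Result: [19, 15, 15]

[19, 15, 15]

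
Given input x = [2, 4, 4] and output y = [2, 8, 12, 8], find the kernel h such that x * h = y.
Output length 4 = len(x) + len(h) - 1 ⇒ len(h) = 2. Solve h forward using h[k] = (y[k] - Σ_{i≥1} x[i]·h[k-i]) / x[0]: h[0] = y[0] / x[0] = 2 / 2 = 1; h[1] = (y[1] - 4×1) / x[0] = (8 - 4×1) / 2 = 2. So h = [1, 2]. Forward-check [2, 4, 4] * [1, 2]: y[0] = 2×1 = 2; y[1] = 2×2 + 4×1 = 8; y[2] = 4×2 + 4×1 = 12; y[3] = 4×2 = 8 → [2, 8, 12, 8] ✓

[1, 2]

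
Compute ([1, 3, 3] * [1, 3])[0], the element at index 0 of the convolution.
Use y[k] = Σ_i a[i]·b[k-i] at k=0. y[0] = 1×1 = 1

1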